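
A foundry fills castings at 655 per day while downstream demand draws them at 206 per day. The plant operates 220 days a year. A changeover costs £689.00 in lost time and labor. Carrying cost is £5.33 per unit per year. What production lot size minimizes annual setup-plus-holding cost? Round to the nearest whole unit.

Q* ≈ 4,134 castings

Annual demand D = 206 × 220 = 45,320.
Production build-up factor (1 − d/p) = 1 − 206/655 = 0.6855.
Q* = √(2DS / (H(1 − d/p))) = √(2 × 45,320 × 689 / (5.33 × 0.6855)).
= √(62,450,960 / 3.6537) ≈ 4134.314.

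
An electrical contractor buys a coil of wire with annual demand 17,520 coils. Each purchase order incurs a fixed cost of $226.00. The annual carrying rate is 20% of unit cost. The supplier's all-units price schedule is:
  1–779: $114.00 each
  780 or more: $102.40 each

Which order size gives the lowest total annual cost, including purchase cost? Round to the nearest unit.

Q* ≈ 780 coils

Holding cost per unit per year at price C is H = 0.20·C.
For each price level, check whether its EOQ is feasible; otherwise the best quantity at that price is the breakpoint.
EOQ at $114.00 = 589.3 (feasible in tier 1): TC = 17,520×$114.00 + (17,520/589.3)×226 + (589.3/2)×0.20×$114.00 = $2,010,717.04.
EOQ at $102.40 = 621.8 < 780, so use break Q=780: TC = 17,520×$102.40 + (17,520/780.0)×226 + (780.0/2)×0.20×$102.40 = $1,807,111.51.
Lowest total cost is $1,807,111.51 at Q = 780.0.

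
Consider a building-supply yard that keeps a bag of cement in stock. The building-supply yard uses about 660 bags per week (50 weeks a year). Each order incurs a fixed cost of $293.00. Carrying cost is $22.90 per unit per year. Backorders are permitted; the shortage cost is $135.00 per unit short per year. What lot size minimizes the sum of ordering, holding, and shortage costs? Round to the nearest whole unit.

Annual demand D = 660 × 50 = 33,000.
With planned backorders, Q* = √(2DS/H) · √((H+B)/B).
√(2DS/H) = √(2 × 33,000 × 293 / 22.9) = 918.942.
√((H+B)/B) = √((22.9+135)/135) = 1.0815.
Q* ≈ 993.830.

Q* ≈ 994 bags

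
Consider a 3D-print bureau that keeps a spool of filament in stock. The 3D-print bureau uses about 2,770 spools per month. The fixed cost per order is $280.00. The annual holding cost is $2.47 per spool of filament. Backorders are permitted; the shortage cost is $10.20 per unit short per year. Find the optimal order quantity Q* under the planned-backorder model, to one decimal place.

Q* ≈ 3,059.6 spools

Annual demand D = 2,770 × 12 = 33,240.
With planned backorders, Q* = √(2DS/H) · √((H+B)/B).
√(2DS/H) = √(2 × 33,240 × 280 / 2.47) = 2745.213.
√((H+B)/B) = √((2.47+10.2)/10.2) = 1.1145.
Q* ≈ 3059.597.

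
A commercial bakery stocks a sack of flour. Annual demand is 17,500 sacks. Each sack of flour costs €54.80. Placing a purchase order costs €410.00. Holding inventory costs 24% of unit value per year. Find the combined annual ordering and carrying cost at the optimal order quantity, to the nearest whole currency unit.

Holding cost H = 0.24 × €54.80 = €13.1520 per unit per year.
The optimal lot size = √(2DS/H) = √(2 × 17,500 × 410 / 13.152) ≈ 1044.55.
At the optimum the two cost components are equal, so total cost = 2·(Q*/2)H = Q*·H.
Minimum total = √(2DSH) = √(2 × 17,500 × 410 × 13.152) ≈ 13737.947.

TC* ≈ €13,738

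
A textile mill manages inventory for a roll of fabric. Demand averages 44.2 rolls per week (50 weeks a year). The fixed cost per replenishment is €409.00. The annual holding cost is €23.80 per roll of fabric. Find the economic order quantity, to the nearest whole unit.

Q* ≈ 276 rolls

Annual demand D = 44.2 × 50 = 2,210.
EOQ = √(2DS / H) = √(2 × 2,210 × 409 / 23.8).
= √(1,807,780 / 23.8) = √75,957.1429 ≈ 275.603.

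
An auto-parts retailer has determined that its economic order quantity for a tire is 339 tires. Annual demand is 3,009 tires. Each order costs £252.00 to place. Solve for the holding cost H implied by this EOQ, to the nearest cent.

Invert the EOQ relation Q*² = 2DS/H.
From Q* = √(2DS/H): H = 2DS / Q*² = 2 × 3,009 × 252 / 339² = 13.1963.

H ≈ £13.20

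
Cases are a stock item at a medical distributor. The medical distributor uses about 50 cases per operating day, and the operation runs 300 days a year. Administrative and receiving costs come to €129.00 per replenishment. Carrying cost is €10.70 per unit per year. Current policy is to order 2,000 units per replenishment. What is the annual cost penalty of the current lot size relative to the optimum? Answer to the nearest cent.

Extra cost ≈ €5,232.52 per year

Annual demand D = 50 × 300 = 15,000.
EOQ = √(2DS/H) = √(2 × 15,000 × 129 / 10.7) ≈ 601.40.
Cost at Q* = (D/Q*)S + (Q*/2)H = √(2DSH) ≈ €6,434.98.
Cost at Q = 2,000: (15,000/2,000)×129 + (2,000/2)×10.7 = €967.50 + €10,700.00 = €11,667.50.
Excess = €11,667.50 − €6,434.98 = €5,232.52.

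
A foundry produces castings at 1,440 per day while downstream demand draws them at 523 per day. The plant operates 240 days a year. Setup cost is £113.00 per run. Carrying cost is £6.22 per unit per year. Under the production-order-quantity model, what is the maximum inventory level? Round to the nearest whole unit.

Annual demand D = 523 × 240 = 125,520.
Production build-up factor (1 − d/p) = 1 − 523/1,440 = 0.6368.
Q* = √(2DS / (H(1 − d/p))) = √(2 × 125,520 × 113 / (6.22 × 0.6368)).
= √(28,367,520 / 3.9609) ≈ 2676.160.
Maximum inventory = Q*(1 − d/p) = 2676.160 × 0.6368 ≈ 1704.194.

I_max ≈ 1,704 castings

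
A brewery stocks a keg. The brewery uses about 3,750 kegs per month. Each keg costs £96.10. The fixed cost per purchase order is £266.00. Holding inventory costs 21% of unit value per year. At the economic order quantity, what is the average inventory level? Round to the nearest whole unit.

Annual demand D = 3,750 × 12 = 45,000.
Holding cost H = 0.21 × £96.10 = £20.1810 per unit per year.
The optimal lot size = √(2DS/H) = √(2 × 45,000 × 266 / 20.181) ≈ 1089.16.
Average inventory = Q*/2 ≈ 1089.16 / 2 = 544.579.

Average inventory ≈ 545 kegs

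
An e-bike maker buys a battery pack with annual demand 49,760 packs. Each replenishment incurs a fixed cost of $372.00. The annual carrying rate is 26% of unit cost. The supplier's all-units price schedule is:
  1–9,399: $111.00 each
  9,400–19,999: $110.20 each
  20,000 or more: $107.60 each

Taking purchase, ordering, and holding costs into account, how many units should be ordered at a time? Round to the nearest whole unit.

Holding cost per unit per year at price C is H = 0.26·C.
For each price level, check whether its EOQ is feasible; otherwise the best quantity at that price is the breakpoint.
EOQ at $111.00 = 1132.6 (feasible in tier 1): TC = 49,760×$111.00 + (49,760/1132.6)×372 + (1132.6/2)×0.26×$111.00 = $5,556,046.98.
EOQ at $110.20 = 1136.7 < 9400, so use break Q=9400: TC = 49,760×$110.20 + (49,760/9400.0)×372 + (9400.0/2)×0.26×$110.20 = $5,620,185.63.
EOQ at $107.60 = 1150.4 < 20000, so use break Q=20000: TC = 49,760×$107.60 + (49,760/20000.0)×372 + (20000.0/2)×0.26×$107.60 = $5,634,861.54.
Lowest total cost is $5,556,046.98 at Q = 1132.6.

Q* ≈ 1,133 packs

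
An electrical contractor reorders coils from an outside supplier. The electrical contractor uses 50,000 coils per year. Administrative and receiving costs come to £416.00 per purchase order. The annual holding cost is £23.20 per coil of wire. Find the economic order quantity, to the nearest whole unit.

Q* ≈ 1,339 coils

EOQ = √(2DS / H) = √(2 × 50,000 × 416 / 23.2).
= √(41,600,000 / 23.2) = √1,793,103.4483 ≈ 1339.068.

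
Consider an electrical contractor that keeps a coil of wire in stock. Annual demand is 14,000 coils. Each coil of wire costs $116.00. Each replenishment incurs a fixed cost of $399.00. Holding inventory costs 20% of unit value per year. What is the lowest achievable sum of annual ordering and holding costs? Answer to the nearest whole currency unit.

TC* ≈ $16,099

Holding cost H = 0.20 × $116.00 = $23.2000 per unit per year.
EOQ = √(2DS/H) = √(2 × 14,000 × 399 / 23.2) ≈ 693.94.
At the optimum the two cost components are equal, so total cost = 2·(Q*/2)H = Q*·H.
Minimum total = √(2DSH) = √(2 × 14,000 × 399 × 23.2) ≈ 16099.391.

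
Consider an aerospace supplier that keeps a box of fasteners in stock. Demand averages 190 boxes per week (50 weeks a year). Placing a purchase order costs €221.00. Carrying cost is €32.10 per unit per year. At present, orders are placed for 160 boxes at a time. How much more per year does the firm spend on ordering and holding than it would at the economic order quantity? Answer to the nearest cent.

Extra cost ≈ €4,080.06 per year

Annual demand D = 190 × 50 = 9,500.
EOQ = √(2DS/H) = √(2 × 9,500 × 221 / 32.1) ≈ 361.68.
Cost at Q* = (D/Q*)S + (Q*/2)H = √(2DSH) ≈ €11,609.82.
Cost at Q = 160: (9,500/160)×221 + (160/2)×32.1 = €13,121.88 + €2,568.00 = €15,689.88.
Excess = €15,689.88 − €11,609.82 = €4,080.06.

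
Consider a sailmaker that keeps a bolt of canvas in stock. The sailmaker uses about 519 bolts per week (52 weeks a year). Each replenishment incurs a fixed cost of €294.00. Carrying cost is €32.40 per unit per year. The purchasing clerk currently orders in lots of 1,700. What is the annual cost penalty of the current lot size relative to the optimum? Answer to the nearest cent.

Annual demand D = 519 × 52 = 26,988.
EOQ = √(2DS/H) = √(2 × 26,988 × 294 / 32.4) ≈ 699.84.
Cost at Q* = (D/Q*)S + (Q*/2)H = √(2DSH) ≈ €22,674.96.
Cost at Q = 1,700: (26,988/1,700)×294 + (1,700/2)×32.4 = €4,667.34 + €27,540.00 = €32,207.34.
Excess = €32,207.34 − €22,674.96 = €9,532.38.

Extra cost ≈ €9,532.38 per year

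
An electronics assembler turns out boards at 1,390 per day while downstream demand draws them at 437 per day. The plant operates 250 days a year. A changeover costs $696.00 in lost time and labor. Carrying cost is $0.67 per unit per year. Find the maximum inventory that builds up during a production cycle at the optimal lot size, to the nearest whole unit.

Annual demand D = 437 × 250 = 109,250.
Production build-up factor (1 − d/p) = 1 − 437/1,390 = 0.6856.
Q* = √(2DS / (H(1 − d/p))) = √(2 × 109,250 × 696 / (0.67 × 0.6856)).
= √(152,076,000 / 0.4594) ≈ 18195.077.
Maximum inventory = Q*(1 − d/p) = 18195.077 × 0.6856 ≈ 12474.754.

I_max ≈ 12,475 boards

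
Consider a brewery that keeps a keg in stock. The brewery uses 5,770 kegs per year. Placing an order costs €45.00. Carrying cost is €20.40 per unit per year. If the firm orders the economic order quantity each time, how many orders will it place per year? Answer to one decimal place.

N ≈ 36.2 orders per year

EOQ = √(2DS/H) = √(2 × 5,770 × 45 / 20.4) ≈ 159.55.
Orders per year = D / Q* = 5,770 / 159.55 ≈ 36.164.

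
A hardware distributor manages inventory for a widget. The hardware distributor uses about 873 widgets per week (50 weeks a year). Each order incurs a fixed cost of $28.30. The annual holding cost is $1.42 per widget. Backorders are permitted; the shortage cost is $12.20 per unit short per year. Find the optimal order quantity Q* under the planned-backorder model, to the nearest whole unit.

Annual demand D = 873 × 50 = 43,650.
With planned backorders, Q* = √(2DS/H) · √((H+B)/B).
√(2DS/H) = √(2 × 43,650 × 28.3 / 1.42) = 1319.035.
√((H+B)/B) = √((1.42+12.2)/12.2) = 1.0566.
Q* ≈ 1393.686.

Q* ≈ 1,394 widgets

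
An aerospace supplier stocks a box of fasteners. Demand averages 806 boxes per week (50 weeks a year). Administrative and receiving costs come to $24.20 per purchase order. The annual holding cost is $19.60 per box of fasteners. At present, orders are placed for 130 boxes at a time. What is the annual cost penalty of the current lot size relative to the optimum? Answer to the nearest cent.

Annual demand D = 806 × 50 = 40,300.
EOQ = √(2DS/H) = √(2 × 40,300 × 24.2 / 19.6) ≈ 315.46.
Cost at Q* = (D/Q*)S + (Q*/2)H = √(2DSH) ≈ $6,183.06.
Cost at Q = 130: (40,300/130)×24.2 + (130/2)×19.6 = $7,502.00 + $1,274.00 = $8,776.00.
Excess = $8,776.00 − $6,183.06 = $2,592.94.

Extra cost ≈ $2,592.94 per year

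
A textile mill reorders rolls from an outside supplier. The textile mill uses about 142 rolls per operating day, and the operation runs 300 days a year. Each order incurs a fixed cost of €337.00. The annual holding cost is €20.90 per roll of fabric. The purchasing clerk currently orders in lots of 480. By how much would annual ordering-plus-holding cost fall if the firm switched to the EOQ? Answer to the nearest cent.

Extra cost ≈ €10,428.03 per year

Annual demand D = 142 × 300 = 42,600.
EOQ = √(2DS/H) = √(2 × 42,600 × 337 / 20.9) ≈ 1172.09.
Cost at Q* = (D/Q*)S + (Q*/2)H = √(2DSH) ≈ €24,496.72.
Cost at Q = 480: (42,600/480)×337 + (480/2)×20.9 = €29,908.75 + €5,016.00 = €34,924.75.
Excess = €34,924.75 − €24,496.72 = €10,428.03.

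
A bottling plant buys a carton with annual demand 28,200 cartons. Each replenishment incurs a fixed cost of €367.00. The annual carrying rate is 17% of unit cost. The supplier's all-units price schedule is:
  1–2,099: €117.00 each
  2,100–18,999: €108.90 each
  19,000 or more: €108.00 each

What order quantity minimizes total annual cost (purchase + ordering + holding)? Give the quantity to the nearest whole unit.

Holding cost per unit per year at price C is H = 0.17·C.
Evaluate total cost at each tier's feasible EOQ or, if the EOQ is below the tier, at the tier's minimum quantity.
EOQ at €117.00 = 1020.1 (feasible in tier 1): TC = 28,200×€117.00 + (28,200/1020.1)×367 + (1020.1/2)×0.17×€117.00 = €3,319,690.37.
EOQ at €108.90 = 1057.4 < 2100, so use break Q=2100: TC = 28,200×€108.90 + (28,200/2100.0)×367 + (2100.0/2)×0.17×€108.90 = €3,095,346.94.
EOQ at €108.00 = 1061.8 < 19000, so use break Q=19000: TC = 28,200×€108.00 + (28,200/19000.0)×367 + (19000.0/2)×0.17×€108.00 = €3,220,564.71.
Lowest total cost is €3,095,346.94 at Q = 2100.0.

Q* ≈ 2,100 cartons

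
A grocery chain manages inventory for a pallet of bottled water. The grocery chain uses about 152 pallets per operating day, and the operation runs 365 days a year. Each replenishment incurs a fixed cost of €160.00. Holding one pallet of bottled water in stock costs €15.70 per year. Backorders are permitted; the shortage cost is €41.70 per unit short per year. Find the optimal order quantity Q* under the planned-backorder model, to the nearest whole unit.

Annual demand D = 152 × 365 = 55,480.
With planned backorders, Q* = √(2DS/H) · √((H+B)/B).
√(2DS/H) = √(2 × 55,480 × 160 / 15.7) = 1063.392.
√((H+B)/B) = √((15.7+41.7)/41.7) = 1.1732.
Q* ≈ 1247.617.

Q* ≈ 1,248 pallets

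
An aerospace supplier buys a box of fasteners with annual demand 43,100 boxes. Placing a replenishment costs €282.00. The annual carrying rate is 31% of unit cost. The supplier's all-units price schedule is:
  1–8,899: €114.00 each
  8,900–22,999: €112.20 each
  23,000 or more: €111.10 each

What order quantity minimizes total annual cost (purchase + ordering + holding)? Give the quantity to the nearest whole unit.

Q* ≈ 829 boxes

Holding cost per unit per year at price C is H = 0.31·C.
Evaluate total cost at each tier's feasible EOQ or, if the EOQ is below the tier, at the tier's minimum quantity.
EOQ at €114.00 = 829.4 (feasible in tier 1): TC = 43,100×€114.00 + (43,100/829.4)×282 + (829.4/2)×0.31×€114.00 = €4,942,709.71.
EOQ at €112.20 = 836.0 < 8900, so use break Q=8900: TC = 43,100×€112.20 + (43,100/8900.0)×282 + (8900.0/2)×0.31×€112.20 = €4,991,965.54.
EOQ at €111.10 = 840.1 < 23000, so use break Q=23000: TC = 43,100×€111.10 + (43,100/23000.0)×282 + (23000.0/2)×0.31×€111.10 = €5,185,009.94.
Lowest total cost is €4,942,709.71 at Q = 829.4.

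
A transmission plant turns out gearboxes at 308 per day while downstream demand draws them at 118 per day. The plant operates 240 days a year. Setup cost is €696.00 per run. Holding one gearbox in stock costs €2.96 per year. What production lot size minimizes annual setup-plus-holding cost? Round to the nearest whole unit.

Annual demand D = 118 × 240 = 28,320.
Production build-up factor (1 − d/p) = 1 − 118/308 = 0.6169.
Q* = √(2DS / (H(1 − d/p))) = √(2 × 28,320 × 696 / (2.96 × 0.6169)).
= √(39,421,440 / 1.826) ≈ 4646.425.

Q* ≈ 4,646 gearboxes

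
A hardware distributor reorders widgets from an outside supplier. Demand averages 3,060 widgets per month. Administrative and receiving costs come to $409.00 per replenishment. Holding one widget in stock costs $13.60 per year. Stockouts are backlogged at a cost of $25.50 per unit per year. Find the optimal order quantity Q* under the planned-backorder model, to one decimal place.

Q* ≈ 1,840.2 widgets

Annual demand D = 3,060 × 12 = 36,720.
With planned backorders, Q* = √(2DS/H) · √((H+B)/B).
√(2DS/H) = √(2 × 36,720 × 409 / 13.6) = 1486.136.
√((H+B)/B) = √((13.6+25.5)/25.5) = 1.2383.
Q* ≈ 1840.250.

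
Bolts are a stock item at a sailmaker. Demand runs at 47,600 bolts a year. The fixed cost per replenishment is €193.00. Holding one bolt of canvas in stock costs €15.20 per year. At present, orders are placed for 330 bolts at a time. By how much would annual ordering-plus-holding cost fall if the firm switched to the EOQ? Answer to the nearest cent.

Extra cost ≈ €13,635.15 per year

EOQ = √(2DS/H) = √(2 × 47,600 × 193 / 15.2) ≈ 1099.45.
Cost at Q* = (D/Q*)S + (Q*/2)H = √(2DSH) ≈ €16,711.63.
Cost at Q = 330: (47,600/330)×193 + (330/2)×15.2 = €27,838.79 + €2,508.00 = €30,346.79.
Excess = €30,346.79 − €16,711.63 = €13,635.15.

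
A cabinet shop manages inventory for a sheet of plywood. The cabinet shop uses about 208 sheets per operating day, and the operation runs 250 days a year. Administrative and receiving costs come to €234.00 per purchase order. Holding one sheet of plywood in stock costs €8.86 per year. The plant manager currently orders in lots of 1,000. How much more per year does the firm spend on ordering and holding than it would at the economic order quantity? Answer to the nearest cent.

Annual demand D = 208 × 250 = 52,000.
EOQ = √(2DS/H) = √(2 × 52,000 × 234 / 8.86) ≈ 1657.33.
Cost at Q* = (D/Q*)S + (Q*/2)H = √(2DSH) ≈ €14,683.90.
Cost at Q = 1,000: (52,000/1,000)×234 + (1,000/2)×8.86 = €12,168.00 + €4,430.00 = €16,598.00.
Excess = €16,598.00 − €14,683.90 = €1,914.10.

Extra cost ≈ €1,914.10 per year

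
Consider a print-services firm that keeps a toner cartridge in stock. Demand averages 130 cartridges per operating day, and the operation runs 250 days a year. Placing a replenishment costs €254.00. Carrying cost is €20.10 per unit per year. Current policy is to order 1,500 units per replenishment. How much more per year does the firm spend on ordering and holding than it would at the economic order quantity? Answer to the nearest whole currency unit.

Extra cost ≈ €2,362 per year

Annual demand D = 130 × 250 = 32,500.
EOQ = √(2DS/H) = √(2 × 32,500 × 254 / 20.1) ≈ 906.31.
Cost at Q* = (D/Q*)S + (Q*/2)H = √(2DSH) ≈ €18,216.78.
Cost at Q = 1,500: (32,500/1,500)×254 + (1,500/2)×20.1 = €5,503.33 + €15,075.00 = €20,578.33.
Excess = €20,578.33 − €18,216.78 = €2,361.56.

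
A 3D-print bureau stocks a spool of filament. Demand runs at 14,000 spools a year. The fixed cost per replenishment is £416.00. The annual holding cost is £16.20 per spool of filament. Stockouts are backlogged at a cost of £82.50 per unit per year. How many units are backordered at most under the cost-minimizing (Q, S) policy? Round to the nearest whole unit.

S* ≈ 152 spools

With planned backorders, Q* = √(2DS/H) · √((H+B)/B).
√(2DS/H) = √(2 × 14,000 × 416 / 16.2) = 847.946.
√((H+B)/B) = √((16.2+82.5)/82.5) = 1.0938.
Q* ≈ 927.470.
S* = Q* · H/(H+B) = 927.470 × 16.2/98.7 ≈ 152.229.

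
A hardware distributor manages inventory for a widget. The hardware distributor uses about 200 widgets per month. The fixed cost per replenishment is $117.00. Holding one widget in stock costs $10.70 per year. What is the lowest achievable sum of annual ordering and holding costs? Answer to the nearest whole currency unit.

Annual demand D = 200 × 12 = 2,400.
Q* = √(2DS/H) = √(2 × 2,400 × 117 / 10.7) ≈ 229.10.
At Q*, ordering cost (D/Q*)S equals holding cost (Q*/2)H, each = √(DSH/2).
Minimum total = √(2DSH) = √(2 × 2,400 × 117 × 10.7) ≈ 2451.351.

TC* ≈ $2,451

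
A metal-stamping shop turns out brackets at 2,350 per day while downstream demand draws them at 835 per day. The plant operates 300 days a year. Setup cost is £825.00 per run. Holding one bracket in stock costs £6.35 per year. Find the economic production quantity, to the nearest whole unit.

Q* ≈ 10,048 brackets

Annual demand D = 835 × 300 = 250,500.
Production build-up factor (1 − d/p) = 1 − 835/2,350 = 0.6447.
Q* = √(2DS / (H(1 − d/p))) = √(2 × 250,500 × 825 / (6.35 × 0.6447)).
= √(413,325,000 / 4.0937) ≈ 10048.161.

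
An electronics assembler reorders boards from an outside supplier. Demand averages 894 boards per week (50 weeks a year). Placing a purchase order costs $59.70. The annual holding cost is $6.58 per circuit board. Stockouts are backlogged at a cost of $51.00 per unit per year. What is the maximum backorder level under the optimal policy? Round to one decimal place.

S* ≈ 109.4 boards

Annual demand D = 894 × 50 = 44,700.
With planned backorders, Q* = √(2DS/H) · √((H+B)/B).
√(2DS/H) = √(2 × 44,700 × 59.7 / 6.58) = 900.623.
√((H+B)/B) = √((6.58+51)/51) = 1.0626.
Q* ≈ 956.960.
S* = Q* · H/(H+B) = 956.960 × 6.58/57.58 ≈ 109.357.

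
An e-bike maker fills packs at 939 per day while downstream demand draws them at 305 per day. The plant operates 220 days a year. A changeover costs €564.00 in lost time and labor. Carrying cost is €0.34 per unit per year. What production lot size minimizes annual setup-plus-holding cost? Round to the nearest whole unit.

Q* ≈ 18,158 packs

Annual demand D = 305 × 220 = 67,100.
Production build-up factor (1 − d/p) = 1 − 305/939 = 0.6752.
Q* = √(2DS / (H(1 − d/p))) = √(2 × 67,100 × 564 / (0.34 × 0.6752)).
= √(75,688,800 / 0.2296) ≈ 18157.854.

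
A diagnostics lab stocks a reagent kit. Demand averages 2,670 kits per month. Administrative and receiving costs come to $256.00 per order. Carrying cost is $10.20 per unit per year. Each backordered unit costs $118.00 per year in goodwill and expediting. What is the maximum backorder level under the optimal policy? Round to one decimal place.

Annual demand D = 2,670 × 12 = 32,040.
With planned backorders, Q* = √(2DS/H) · √((H+B)/B).
√(2DS/H) = √(2 × 32,040 × 256 / 10.2) = 1268.181.
√((H+B)/B) = √((10.2+118)/118) = 1.0423.
Q* ≈ 1321.856.
S* = Q* · H/(H+B) = 1321.856 × 10.2/128.2 ≈ 105.171.

S* ≈ 105.2 kits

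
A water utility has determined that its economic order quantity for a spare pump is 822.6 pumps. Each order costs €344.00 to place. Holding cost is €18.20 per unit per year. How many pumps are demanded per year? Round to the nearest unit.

The basic EOQ model gives Q* = √(2DS/H); rearrange for the unknown.
From Q* = √(2DS/H): D = Q*²H / (2S) = 822.6² × 18.2 / (2 × 344) = 17900.302.

D ≈ 17,900 pumps per year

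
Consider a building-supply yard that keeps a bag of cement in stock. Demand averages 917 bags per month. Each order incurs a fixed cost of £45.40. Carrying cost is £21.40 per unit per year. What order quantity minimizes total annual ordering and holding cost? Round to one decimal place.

Annual demand D = 917 × 12 = 11,004.
EOQ = √(2DS / H) = √(2 × 11,004 × 45.4 / 21.4).
= √(999,163.2 / 21.4) = √46,689.8692 ≈ 216.078.

Q* ≈ 216.1 bags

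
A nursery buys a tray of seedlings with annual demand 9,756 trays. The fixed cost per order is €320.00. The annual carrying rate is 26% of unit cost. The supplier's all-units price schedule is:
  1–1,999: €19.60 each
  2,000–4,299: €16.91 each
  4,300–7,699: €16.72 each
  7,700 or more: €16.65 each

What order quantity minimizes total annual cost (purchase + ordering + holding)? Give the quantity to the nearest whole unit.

Q* ≈ 2,000 trays

Holding cost per unit per year at price C is H = 0.26·C.
For each price level, check whether its EOQ is feasible; otherwise the best quantity at that price is the breakpoint.
EOQ at €19.60 = 1106.9 (feasible in tier 1): TC = 9,756×€19.60 + (9,756/1106.9)×320 + (1106.9/2)×0.26×€19.60 = €196,858.40.
EOQ at €16.91 = 1191.7 < 2000, so use break Q=2000: TC = 9,756×€16.91 + (9,756/2000.0)×320 + (2000.0/2)×0.26×€16.91 = €170,931.52.
EOQ at €16.72 = 1198.5 < 4300, so use break Q=4300: TC = 9,756×€16.72 + (9,756/4300.0)×320 + (4300.0/2)×0.26×€16.72 = €173,192.83.
EOQ at €16.65 = 1201.0 < 7700, so use break Q=7700: TC = 9,756×€16.65 + (9,756/7700.0)×320 + (7700.0/2)×0.26×€16.65 = €179,509.49.
Lowest total cost is €170,931.52 at Q = 2000.0.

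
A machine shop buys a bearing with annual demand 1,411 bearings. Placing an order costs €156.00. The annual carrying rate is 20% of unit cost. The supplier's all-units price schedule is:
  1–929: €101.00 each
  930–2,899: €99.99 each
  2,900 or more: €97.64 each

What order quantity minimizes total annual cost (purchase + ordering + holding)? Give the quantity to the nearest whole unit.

Holding cost per unit per year at price C is H = 0.20·C.
Candidates are each tier's EOQ (if it falls in that tier) and each price-break quantity.
EOQ at €101.00 = 147.6 (feasible in tier 1): TC = 1,411×€101.00 + (1,411/147.6)×156 + (147.6/2)×0.20×€101.00 = €145,493.06.
EOQ at €99.99 = 148.4 < 930, so use break Q=930: TC = 1,411×€99.99 + (1,411/930.0)×156 + (930.0/2)×0.20×€99.99 = €150,621.64.
EOQ at €97.64 = 150.1 < 2900, so use break Q=2900: TC = 1,411×€97.64 + (1,411/2900.0)×156 + (2900.0/2)×0.20×€97.64 = €166,161.54.
Lowest total cost is €145,493.06 at Q = 147.6.

Q* ≈ 148 bearings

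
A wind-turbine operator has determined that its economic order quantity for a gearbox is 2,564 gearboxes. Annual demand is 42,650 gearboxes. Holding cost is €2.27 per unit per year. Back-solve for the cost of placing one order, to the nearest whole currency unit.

Squaring Q* = √(2DS/H) gives Q*² = 2DS/H.
From Q* = √(2DS/H): S = Q*²H / (2D) = 2,564² × 2.27 / (2 × 42,650) = 174.9496.

S ≈ €175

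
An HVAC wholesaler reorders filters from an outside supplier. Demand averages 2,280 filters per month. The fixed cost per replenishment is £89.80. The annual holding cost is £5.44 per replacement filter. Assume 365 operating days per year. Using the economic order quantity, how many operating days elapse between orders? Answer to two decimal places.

T ≈ 12.68 days

Annual demand D = 2,280 × 12 = 27,360.
EOQ = √(2DS/H) = √(2 × 27,360 × 89.8 / 5.44) ≈ 950.41.
Cycle time = Q*/D × 365 = 950.41 / 27,360 × 365 ≈ 12.679 days.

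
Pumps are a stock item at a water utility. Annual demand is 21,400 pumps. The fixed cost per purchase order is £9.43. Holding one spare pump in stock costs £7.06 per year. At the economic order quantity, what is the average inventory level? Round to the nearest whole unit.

Average inventory ≈ 120 pumps

Q* = √(2DS/H) = √(2 × 21,400 × 9.43 / 7.06) ≈ 239.10.
Average inventory = Q*/2 ≈ 239.10 / 2 = 119.549.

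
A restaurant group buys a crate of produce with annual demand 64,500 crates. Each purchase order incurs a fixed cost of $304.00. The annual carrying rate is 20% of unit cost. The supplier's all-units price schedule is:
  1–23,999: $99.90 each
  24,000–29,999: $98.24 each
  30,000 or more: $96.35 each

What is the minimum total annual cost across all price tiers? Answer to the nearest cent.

TC* ≈ $6,471,541.71

Holding cost per unit per year at price C is H = 0.20·C.
Candidates are each tier's EOQ (if it falls in that tier) and each price-break quantity.
EOQ at $99.90 = 1401.0 (feasible in tier 1): TC = 64,500×$99.90 + (64,500/1401.0)×304 + (1401.0/2)×0.20×$99.90 = $6,471,541.71.
EOQ at $98.24 = 1412.8 < 24000, so use break Q=24000: TC = 64,500×$98.24 + (64,500/24000.0)×304 + (24000.0/2)×0.20×$98.24 = $6,573,073.00.
EOQ at $96.35 = 1426.6 < 30000, so use break Q=30000: TC = 64,500×$96.35 + (64,500/30000.0)×304 + (30000.0/2)×0.20×$96.35 = $6,504,278.60.
Lowest total cost among the candidates is at Q = 1401.0.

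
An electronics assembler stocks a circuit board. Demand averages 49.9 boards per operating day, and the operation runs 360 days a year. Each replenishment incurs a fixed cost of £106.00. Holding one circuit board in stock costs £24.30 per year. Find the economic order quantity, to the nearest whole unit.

Annual demand D = 49.9 × 360 = 17,964.
EOQ = √(2DS / H) = √(2 × 17,964 × 106 / 24.3).
= √(3,808,368 / 24.3) = √156,722.963 ≈ 395.883.

Q* ≈ 396 boards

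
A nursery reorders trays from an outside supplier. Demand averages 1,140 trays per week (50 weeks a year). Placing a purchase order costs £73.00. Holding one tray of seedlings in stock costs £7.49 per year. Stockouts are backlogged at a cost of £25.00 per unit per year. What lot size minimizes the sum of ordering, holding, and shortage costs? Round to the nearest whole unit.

Q* ≈ 1,202 trays

Annual demand D = 1,140 × 50 = 57,000.
With planned backorders, Q* = √(2DS/H) · √((H+B)/B).
√(2DS/H) = √(2 × 57,000 × 73 / 7.49) = 1054.078.
√((H+B)/B) = √((7.49+25)/25) = 1.1400.
Q* ≈ 1201.649.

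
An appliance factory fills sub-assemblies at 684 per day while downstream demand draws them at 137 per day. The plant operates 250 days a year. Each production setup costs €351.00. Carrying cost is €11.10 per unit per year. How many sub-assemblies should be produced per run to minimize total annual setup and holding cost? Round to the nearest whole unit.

Annual demand D = 137 × 250 = 34,250.
Production build-up factor (1 − d/p) = 1 − 137/684 = 0.7997.
Q* = √(2DS / (H(1 − d/p))) = √(2 × 34,250 × 351 / (11.1 × 0.7997)).
= √(24,043,500 / 8.8768) ≈ 1645.780.

Q* ≈ 1,646 sub-assemblies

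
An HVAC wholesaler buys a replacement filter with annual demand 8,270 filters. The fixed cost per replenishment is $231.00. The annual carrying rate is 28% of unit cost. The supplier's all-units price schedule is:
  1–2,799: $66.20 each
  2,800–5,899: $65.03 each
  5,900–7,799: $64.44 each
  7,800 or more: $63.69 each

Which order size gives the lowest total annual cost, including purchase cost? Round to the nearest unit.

Holding cost per unit per year at price C is H = 0.28·C.
For each price level, check whether its EOQ is feasible; otherwise the best quantity at that price is the breakpoint.
EOQ at $66.20 = 454.0 (feasible in tier 1): TC = 8,270×$66.20 + (8,270/454.0)×231 + (454.0/2)×0.28×$66.20 = $555,889.54.
EOQ at $65.03 = 458.1 < 2800, so use break Q=2800: TC = 8,270×$65.03 + (8,270/2800.0)×231 + (2800.0/2)×0.28×$65.03 = $563,972.14.
EOQ at $64.44 = 460.2 < 5900, so use break Q=5900: TC = 8,270×$64.44 + (8,270/5900.0)×231 + (5900.0/2)×0.28×$64.44 = $586,470.03.
EOQ at $63.69 = 462.9 < 7800, so use break Q=7800: TC = 8,270×$63.69 + (8,270/7800.0)×231 + (7800.0/2)×0.28×$63.69 = $596,510.70.
Lowest total cost is $555,889.54 at Q = 454.0.

Q* ≈ 454 filters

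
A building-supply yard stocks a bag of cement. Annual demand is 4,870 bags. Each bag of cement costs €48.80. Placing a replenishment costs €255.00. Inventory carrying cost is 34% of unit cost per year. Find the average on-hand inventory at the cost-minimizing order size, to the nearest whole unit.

Holding cost H = 0.34 × €48.80 = €16.5920 per unit per year.
The optimal lot size = √(2DS/H) = √(2 × 4,870 × 255 / 16.592) ≈ 386.90.
Average inventory = Q*/2 ≈ 386.90 / 2 = 193.451.

Average inventory ≈ 193 bags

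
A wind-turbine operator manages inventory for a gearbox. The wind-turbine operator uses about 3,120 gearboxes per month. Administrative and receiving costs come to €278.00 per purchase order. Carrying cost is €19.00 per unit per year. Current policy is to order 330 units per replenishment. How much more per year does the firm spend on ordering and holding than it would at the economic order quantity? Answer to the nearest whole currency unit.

Annual demand D = 3,120 × 12 = 37,440.
EOQ = √(2DS/H) = √(2 × 37,440 × 278 / 19) ≈ 1046.72.
Cost at Q* = (D/Q*)S + (Q*/2)H = √(2DSH) ≈ €19,887.59.
Cost at Q = 330: (37,440/330)×278 + (330/2)×19 = €31,540.36 + €3,135.00 = €34,675.36.
Excess = €34,675.36 − €19,887.59 = €14,787.78.

Extra cost ≈ €14,788 per year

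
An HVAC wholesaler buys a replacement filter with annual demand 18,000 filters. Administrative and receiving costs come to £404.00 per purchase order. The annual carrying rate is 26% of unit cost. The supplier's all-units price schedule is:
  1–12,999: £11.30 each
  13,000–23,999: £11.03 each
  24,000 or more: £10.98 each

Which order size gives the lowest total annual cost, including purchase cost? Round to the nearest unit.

Holding cost per unit per year at price C is H = 0.26·C.
Evaluate total cost at each tier's feasible EOQ or, if the EOQ is below the tier, at the tier's minimum quantity.
EOQ at £11.30 = 2224.9 (feasible in tier 1): TC = 18,000×£11.30 + (18,000/2224.9)×404 + (2224.9/2)×0.26×£11.30 = £209,936.84.
EOQ at £11.03 = 2252.0 < 13000, so use break Q=13000: TC = 18,000×£11.03 + (18,000/13000.0)×404 + (13000.0/2)×0.26×£11.03 = £217,740.08.
EOQ at £10.98 = 2257.1 < 24000, so use break Q=24000: TC = 18,000×£10.98 + (18,000/24000.0)×404 + (24000.0/2)×0.26×£10.98 = £232,200.60.
Lowest total cost is £209,936.84 at Q = 2224.9.

Q* ≈ 2,225 filters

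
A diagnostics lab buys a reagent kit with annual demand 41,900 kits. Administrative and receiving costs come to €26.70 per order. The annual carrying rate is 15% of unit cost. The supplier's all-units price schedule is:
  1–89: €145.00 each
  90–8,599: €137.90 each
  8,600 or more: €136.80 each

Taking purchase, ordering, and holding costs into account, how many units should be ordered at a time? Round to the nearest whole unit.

Q* ≈ 329 kits

Holding cost per unit per year at price C is H = 0.15·C.
Evaluate total cost at each tier's feasible EOQ or, if the EOQ is below the tier, at the tier's minimum quantity.
Tier 1 (€145.00): EOQ = 320.7 exceeds tier's upper bound 89, so this tier is dominated.
EOQ at €137.90 = 328.9 (feasible in tier 2): TC = 41,900×€137.90 + (41,900/328.9)×26.7 + (328.9/2)×0.15×€137.90 = €5,784,813.08.
EOQ at €136.80 = 330.2 < 8600, so use break Q=8600: TC = 41,900×€136.80 + (41,900/8600.0)×26.7 + (8600.0/2)×0.15×€136.80 = €5,820,286.08.
Lowest total cost is €5,784,813.08 at Q = 328.9.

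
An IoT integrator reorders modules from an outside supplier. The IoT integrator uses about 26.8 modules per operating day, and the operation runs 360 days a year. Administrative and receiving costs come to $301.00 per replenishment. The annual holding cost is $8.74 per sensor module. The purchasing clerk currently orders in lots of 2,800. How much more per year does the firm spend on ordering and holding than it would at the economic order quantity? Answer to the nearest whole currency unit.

Extra cost ≈ $6,148 per year

Annual demand D = 26.8 × 360 = 9,648.
EOQ = √(2DS/H) = √(2 × 9,648 × 301 / 8.74) ≈ 815.19.
Cost at Q* = (D/Q*)S + (Q*/2)H = √(2DSH) ≈ $7,124.80.
Cost at Q = 2,800: (9,648/2,800)×301 + (2,800/2)×8.74 = $1,037.16 + $12,236.00 = $13,273.16.
Excess = $13,273.16 − $7,124.80 = $6,148.36.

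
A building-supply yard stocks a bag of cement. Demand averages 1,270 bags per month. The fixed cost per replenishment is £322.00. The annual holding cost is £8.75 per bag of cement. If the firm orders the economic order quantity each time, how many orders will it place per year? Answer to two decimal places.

Annual demand D = 1,270 × 12 = 15,240.
EOQ = √(2DS/H) = √(2 × 15,240 × 322 / 8.75) ≈ 1059.09.
Orders per year = D / Q* = 15,240 / 1059.09 ≈ 14.390.

N ≈ 14.39 orders per year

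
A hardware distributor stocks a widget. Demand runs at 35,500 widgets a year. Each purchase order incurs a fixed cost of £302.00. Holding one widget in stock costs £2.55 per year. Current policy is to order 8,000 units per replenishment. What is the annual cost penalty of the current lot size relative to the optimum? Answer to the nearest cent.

Extra cost ≈ £4,145.73 per year

EOQ = √(2DS/H) = √(2 × 35,500 × 302 / 2.55) ≈ 2899.76.
Cost at Q* = (D/Q*)S + (Q*/2)H = √(2DSH) ≈ £7,394.40.
Cost at Q = 8,000: (35,500/8,000)×302 + (8,000/2)×2.55 = £1,340.12 + £10,200.00 = £11,540.12.
Excess = £11,540.12 − £7,394.40 = £4,145.73.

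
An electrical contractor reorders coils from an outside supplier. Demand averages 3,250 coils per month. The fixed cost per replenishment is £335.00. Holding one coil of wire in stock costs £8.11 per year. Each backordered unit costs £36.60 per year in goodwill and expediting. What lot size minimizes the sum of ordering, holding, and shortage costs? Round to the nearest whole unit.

Q* ≈ 1,984 coils

Annual demand D = 3,250 × 12 = 39,000.
With planned backorders, Q* = √(2DS/H) · √((H+B)/B).
√(2DS/H) = √(2 × 39,000 × 335 / 8.11) = 1794.979.
√((H+B)/B) = √((8.11+36.6)/36.6) = 1.1053.
Q* ≈ 1983.906.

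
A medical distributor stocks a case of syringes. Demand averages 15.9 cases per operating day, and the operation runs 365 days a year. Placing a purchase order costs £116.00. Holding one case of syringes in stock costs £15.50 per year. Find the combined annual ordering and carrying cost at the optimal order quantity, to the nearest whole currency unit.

Annual demand D = 15.9 × 365 = 5,803.5.
EOQ = √(2DS/H) = √(2 × 5,803.5 × 116 / 15.5) ≈ 294.73.
At Q*, ordering cost (D/Q*)S equals holding cost (Q*/2)H, each = √(DSH/2).
Minimum total = √(2DSH) = √(2 × 5,803.5 × 116 × 15.5) ≈ 4568.302.

TC* ≈ £4,568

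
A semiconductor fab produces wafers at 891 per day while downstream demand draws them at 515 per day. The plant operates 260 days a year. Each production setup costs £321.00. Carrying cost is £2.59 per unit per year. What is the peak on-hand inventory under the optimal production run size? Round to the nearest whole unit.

I_max ≈ 3,743 wafers

Annual demand D = 515 × 260 = 133,900.
Production build-up factor (1 − d/p) = 1 − 515/891 = 0.4220.
Q* = √(2DS / (H(1 − d/p))) = √(2 × 133,900 × 321 / (2.59 × 0.4220)).
= √(85,963,800 / 1.093) ≈ 8868.555.
Maximum inventory = Q*(1 − d/p) = 8868.555 × 0.4220 ≈ 3742.510.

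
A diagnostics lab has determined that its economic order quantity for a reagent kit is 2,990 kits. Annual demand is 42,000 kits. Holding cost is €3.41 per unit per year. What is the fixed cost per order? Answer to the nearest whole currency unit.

S ≈ €363

Squaring Q* = √(2DS/H) gives Q*² = 2DS/H.
From Q* = √(2DS/H): S = Q*²H / (2D) = 2,990² × 3.41 / (2 × 42,000) = 362.9255.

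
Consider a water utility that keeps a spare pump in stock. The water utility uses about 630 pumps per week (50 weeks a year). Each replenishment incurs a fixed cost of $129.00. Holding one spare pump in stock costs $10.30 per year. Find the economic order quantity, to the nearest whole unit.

Q* ≈ 888 pumps

Annual demand D = 630 × 50 = 31,500.
EOQ = √(2DS / H) = √(2 × 31,500 × 129 / 10.3).
= √(8,127,000 / 10.3) = √789,029.1262 ≈ 888.273.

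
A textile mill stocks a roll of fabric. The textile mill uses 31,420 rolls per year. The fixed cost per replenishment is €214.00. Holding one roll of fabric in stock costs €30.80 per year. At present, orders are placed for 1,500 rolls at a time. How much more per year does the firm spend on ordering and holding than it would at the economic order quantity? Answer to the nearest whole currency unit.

EOQ = √(2DS/H) = √(2 × 31,420 × 214 / 30.8) ≈ 660.77.
Cost at Q* = (D/Q*)S + (Q*/2)H = √(2DSH) ≈ €20,351.68.
Cost at Q = 1,500: (31,420/1,500)×214 + (1,500/2)×30.8 = €4,482.59 + €23,100.00 = €27,582.59.
Excess = €27,582.59 − €20,351.68 = €7,230.90.

Extra cost ≈ €7,231 per year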